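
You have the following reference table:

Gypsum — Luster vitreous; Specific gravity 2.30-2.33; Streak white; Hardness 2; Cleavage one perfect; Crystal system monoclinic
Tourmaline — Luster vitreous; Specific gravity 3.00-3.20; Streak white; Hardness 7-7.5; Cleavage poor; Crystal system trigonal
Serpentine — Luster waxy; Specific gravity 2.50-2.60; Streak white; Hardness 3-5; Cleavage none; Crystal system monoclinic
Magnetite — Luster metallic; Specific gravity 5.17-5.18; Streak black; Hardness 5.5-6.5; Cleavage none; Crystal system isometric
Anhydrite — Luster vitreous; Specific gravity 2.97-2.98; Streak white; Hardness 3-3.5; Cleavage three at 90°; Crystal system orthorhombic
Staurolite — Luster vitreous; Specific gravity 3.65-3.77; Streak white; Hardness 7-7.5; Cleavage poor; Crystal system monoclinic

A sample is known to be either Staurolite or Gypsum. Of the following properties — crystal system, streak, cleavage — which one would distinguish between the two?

cleavage

Crystal system: both monoclinic — identical.
Streak: both white — identical.
Cleavage: Staurolite poor, Gypsum one perfect — different.
Only cleavage differs between Staurolite and Gypsum among the listed tests.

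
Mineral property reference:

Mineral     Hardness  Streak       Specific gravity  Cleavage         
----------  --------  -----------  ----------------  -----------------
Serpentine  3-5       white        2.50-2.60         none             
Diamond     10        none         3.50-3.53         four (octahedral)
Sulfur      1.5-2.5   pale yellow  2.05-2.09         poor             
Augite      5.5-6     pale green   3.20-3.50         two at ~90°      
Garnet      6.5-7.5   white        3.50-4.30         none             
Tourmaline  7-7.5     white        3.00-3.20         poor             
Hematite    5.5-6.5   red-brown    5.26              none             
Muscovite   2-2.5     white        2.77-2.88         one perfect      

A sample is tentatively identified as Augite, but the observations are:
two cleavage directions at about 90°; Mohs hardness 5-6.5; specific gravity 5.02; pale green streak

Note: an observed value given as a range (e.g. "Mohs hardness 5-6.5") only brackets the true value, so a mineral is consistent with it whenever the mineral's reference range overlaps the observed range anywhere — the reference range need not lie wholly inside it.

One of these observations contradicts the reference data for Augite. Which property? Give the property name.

Two cleavage directions at about 90°: Augite has cleavage two at ~90° — consistent.
Mohs hardness 5-6.5: Augite has hardness 5.5-6 — consistent.
Specific gravity 5.02: Augite has SG 3.20-3.50 — outside the reference range.
Pale green streak: Augite has pale green streak — consistent.
Everything matches except the specific gravity.

specific gravity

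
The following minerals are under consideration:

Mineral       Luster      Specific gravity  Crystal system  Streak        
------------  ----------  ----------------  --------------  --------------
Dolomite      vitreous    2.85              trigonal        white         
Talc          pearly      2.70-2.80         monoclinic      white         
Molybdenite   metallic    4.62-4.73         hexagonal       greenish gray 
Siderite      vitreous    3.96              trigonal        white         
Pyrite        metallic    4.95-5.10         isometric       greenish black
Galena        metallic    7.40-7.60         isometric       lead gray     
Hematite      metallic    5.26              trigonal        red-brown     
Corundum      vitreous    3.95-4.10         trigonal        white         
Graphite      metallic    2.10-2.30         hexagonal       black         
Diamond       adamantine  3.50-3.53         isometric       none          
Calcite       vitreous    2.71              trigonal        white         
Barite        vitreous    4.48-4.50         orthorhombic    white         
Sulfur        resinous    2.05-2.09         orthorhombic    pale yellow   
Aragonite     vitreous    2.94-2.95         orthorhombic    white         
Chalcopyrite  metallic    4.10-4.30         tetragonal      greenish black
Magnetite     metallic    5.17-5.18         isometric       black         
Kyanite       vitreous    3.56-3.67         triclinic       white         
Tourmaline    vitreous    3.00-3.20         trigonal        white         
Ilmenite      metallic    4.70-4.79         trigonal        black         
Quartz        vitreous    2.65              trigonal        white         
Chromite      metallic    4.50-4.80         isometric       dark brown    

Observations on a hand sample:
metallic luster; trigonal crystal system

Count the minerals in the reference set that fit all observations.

2

Metallic luster: Molybdenite, Pyrite, Galena, Hematite, Graphite, Chalcopyrite, Magnetite, Ilmenite, Chromite remain.
Trigonal crystal system: Hematite, Ilmenite remain.
Consistent with every observation: Hematite, Ilmenite.
That is 2 minerals.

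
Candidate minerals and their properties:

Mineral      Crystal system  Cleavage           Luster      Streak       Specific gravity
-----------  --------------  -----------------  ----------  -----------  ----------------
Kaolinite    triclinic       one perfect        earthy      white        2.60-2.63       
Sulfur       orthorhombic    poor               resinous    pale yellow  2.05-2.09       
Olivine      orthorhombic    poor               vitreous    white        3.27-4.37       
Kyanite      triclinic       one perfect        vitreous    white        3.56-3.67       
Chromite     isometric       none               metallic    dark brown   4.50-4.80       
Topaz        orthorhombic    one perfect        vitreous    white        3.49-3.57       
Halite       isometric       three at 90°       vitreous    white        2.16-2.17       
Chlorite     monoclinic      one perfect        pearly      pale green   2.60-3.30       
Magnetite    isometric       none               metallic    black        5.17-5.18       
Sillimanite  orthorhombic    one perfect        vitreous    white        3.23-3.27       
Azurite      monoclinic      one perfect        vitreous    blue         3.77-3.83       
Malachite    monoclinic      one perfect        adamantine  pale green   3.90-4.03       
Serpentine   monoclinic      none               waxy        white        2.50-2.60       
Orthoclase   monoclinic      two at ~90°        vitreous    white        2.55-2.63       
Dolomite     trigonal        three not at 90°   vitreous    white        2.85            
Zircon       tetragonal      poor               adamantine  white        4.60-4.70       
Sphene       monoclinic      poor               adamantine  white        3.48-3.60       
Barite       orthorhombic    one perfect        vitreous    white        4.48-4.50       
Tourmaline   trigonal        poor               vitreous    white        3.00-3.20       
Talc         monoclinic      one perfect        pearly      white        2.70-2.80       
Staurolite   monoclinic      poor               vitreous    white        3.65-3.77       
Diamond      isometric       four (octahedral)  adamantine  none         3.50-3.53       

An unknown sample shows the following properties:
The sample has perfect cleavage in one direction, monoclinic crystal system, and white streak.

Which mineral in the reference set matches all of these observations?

Talc

Perfect cleavage in one direction — only Kaolinite, Kyanite, Topaz, Chlorite, Sillimanite, Azurite, Malachite, Barite, Talc remain.
Monoclinic crystal system — Chlorite, Azurite, Malachite, Talc remain.
White streak — only Talc remains.
Only Talc satisfies all observations.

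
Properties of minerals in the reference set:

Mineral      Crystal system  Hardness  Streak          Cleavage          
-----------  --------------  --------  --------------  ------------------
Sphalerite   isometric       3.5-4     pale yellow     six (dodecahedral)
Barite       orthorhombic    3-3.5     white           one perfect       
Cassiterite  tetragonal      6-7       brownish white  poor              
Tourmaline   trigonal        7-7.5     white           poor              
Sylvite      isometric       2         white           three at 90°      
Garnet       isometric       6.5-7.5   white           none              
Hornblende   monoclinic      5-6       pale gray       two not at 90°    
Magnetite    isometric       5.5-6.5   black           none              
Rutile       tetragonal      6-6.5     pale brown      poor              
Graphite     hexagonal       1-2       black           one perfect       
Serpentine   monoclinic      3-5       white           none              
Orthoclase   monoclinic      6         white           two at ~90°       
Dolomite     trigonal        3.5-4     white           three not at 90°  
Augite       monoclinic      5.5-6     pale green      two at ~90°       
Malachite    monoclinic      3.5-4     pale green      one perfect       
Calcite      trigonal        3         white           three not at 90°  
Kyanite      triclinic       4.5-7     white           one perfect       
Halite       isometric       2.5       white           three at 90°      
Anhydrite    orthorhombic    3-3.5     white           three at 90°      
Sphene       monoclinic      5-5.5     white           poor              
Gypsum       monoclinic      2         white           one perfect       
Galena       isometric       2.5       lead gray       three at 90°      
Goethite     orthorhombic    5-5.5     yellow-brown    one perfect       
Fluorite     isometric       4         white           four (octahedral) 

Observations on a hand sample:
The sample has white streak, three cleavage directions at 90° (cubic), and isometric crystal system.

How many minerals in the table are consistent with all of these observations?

White streak — leaves Barite, Tourmaline, Sylvite, Garnet, Serpentine, Orthoclase, Dolomite, Calcite, Kyanite, Halite, Anhydrite, Sphene, Gypsum, Fluorite.
Three cleavage directions at 90° (cubic) — only Sylvite, Halite, Anhydrite remain.
Isometric crystal system is inconsistent with Anhydrite.
The minerals that satisfy all observations are Halite, Sylvite.
That is 2 minerals.

2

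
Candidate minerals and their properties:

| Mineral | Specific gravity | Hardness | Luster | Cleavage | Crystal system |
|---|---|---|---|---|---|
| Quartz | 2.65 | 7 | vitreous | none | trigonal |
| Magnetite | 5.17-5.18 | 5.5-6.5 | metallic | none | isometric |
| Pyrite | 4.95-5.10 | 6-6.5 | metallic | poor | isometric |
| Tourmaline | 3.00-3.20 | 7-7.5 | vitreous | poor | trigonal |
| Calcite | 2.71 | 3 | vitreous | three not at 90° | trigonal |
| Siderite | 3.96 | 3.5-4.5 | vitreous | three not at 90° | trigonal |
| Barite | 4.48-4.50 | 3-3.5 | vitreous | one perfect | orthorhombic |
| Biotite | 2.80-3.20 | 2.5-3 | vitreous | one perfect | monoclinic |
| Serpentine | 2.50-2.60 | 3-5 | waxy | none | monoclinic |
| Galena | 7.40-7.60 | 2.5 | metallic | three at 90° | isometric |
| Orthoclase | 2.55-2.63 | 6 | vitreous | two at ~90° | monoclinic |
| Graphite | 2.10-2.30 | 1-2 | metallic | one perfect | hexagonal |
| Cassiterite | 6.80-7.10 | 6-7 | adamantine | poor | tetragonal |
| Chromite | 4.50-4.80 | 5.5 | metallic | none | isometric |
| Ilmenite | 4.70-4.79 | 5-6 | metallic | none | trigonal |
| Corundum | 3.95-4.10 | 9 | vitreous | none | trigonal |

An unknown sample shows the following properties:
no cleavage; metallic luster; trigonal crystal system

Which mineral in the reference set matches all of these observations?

Ilmenite

No cleavage — narrows the field to Quartz, Magnetite, Serpentine, Chromite, Ilmenite, Corundum.
Metallic luster excludes Quartz, Serpentine, Corundum.
Trigonal crystal system — narrows the field to Ilmenite.
Only Ilmenite satisfies all observations.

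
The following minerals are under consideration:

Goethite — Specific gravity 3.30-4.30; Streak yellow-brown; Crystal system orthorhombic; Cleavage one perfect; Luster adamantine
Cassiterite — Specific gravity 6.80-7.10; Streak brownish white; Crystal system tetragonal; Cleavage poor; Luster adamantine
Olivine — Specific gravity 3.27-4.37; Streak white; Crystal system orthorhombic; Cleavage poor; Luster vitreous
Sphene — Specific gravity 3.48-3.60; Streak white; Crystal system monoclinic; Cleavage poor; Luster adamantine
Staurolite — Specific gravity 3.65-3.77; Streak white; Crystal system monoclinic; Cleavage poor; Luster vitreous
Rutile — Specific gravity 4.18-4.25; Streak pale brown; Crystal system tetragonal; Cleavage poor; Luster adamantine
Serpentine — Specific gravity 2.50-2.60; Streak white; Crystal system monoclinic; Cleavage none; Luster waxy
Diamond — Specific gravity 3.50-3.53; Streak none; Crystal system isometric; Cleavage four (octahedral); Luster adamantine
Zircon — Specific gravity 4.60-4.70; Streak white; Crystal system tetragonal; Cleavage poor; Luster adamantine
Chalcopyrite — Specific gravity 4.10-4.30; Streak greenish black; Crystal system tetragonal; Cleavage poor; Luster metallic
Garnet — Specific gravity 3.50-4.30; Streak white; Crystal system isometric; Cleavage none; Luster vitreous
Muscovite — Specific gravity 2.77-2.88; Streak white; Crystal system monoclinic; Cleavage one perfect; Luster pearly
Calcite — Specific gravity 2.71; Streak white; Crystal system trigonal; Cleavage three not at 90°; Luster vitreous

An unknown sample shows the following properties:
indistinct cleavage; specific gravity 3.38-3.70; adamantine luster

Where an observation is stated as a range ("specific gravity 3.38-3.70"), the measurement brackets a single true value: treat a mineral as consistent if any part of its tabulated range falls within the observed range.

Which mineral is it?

Indistinct cleavage excludes Goethite, Serpentine, Diamond, Garnet, Muscovite, Calcite.
Specific gravity 3.38-3.70: narrows the field to Olivine, Sphene, Staurolite.
Adamantine luster: narrows the field to Sphene.
Sphene is the sole remaining match.

Sphene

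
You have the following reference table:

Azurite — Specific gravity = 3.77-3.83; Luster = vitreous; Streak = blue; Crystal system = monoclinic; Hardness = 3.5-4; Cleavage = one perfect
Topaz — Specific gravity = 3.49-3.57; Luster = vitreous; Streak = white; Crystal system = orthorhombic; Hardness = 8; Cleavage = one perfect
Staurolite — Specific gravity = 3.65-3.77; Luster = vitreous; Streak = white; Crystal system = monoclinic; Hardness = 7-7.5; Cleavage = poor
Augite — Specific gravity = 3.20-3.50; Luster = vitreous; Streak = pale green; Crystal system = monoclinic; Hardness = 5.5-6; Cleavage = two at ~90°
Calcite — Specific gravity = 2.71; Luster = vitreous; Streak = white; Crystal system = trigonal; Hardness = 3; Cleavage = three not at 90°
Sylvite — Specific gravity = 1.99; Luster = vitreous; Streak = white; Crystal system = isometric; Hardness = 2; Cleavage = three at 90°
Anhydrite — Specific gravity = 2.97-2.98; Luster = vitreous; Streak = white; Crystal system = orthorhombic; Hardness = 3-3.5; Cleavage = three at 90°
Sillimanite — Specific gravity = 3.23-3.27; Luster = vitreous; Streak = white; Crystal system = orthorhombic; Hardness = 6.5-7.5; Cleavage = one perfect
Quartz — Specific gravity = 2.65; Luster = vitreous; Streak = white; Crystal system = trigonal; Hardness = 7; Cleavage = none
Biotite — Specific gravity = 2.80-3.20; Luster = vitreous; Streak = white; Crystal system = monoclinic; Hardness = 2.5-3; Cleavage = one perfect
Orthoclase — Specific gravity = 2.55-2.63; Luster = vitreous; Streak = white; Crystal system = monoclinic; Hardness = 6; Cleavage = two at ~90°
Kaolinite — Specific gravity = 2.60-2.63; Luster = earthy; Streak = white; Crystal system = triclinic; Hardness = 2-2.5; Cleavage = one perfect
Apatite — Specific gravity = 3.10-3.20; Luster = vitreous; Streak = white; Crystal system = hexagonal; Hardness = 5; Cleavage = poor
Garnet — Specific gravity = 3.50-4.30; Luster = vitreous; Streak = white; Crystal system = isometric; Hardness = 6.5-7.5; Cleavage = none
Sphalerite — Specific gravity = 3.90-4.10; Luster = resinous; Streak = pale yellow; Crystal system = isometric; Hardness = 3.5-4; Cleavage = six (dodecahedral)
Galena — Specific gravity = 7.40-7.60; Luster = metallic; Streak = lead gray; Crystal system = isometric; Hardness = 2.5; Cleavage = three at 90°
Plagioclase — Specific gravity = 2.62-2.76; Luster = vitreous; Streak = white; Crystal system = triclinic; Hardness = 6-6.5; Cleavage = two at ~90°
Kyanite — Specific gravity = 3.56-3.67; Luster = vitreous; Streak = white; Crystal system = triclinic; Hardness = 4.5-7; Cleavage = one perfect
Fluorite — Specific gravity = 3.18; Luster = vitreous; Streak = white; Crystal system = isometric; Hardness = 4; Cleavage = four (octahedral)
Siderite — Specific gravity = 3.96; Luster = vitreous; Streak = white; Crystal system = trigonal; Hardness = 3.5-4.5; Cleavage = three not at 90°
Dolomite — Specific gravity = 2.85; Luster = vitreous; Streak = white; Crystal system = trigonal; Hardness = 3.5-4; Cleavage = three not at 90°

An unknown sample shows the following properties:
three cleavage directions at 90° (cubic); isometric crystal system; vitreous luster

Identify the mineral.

Three cleavage directions at 90° (cubic): narrows the field to Sylvite, Anhydrite, Galena.
Isometric crystal system rules out Anhydrite.
Vitreous luster eliminates Galena.
Sylvite is the sole remaining match.

Sylvite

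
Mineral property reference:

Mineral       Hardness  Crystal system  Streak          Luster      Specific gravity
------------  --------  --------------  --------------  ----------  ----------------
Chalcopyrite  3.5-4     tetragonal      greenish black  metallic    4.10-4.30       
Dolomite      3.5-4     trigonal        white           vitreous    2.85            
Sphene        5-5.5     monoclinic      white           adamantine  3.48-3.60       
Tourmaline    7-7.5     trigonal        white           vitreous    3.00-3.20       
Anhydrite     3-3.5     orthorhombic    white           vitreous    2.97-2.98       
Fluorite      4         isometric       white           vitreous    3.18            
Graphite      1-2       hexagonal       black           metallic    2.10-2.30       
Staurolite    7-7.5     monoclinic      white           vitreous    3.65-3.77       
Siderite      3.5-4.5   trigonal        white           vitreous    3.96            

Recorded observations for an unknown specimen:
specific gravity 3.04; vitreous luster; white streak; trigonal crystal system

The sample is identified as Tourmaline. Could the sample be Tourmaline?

Specific gravity 3.04 — fits Tourmaline (SG 3.00-3.20).
Vitreous luster — fits Tourmaline (vitreous luster).
White streak — fits Tourmaline (white streak).
Trigonal crystal system — fits Tourmaline (trigonal system).
Nothing contradicts Tourmaline.

Yes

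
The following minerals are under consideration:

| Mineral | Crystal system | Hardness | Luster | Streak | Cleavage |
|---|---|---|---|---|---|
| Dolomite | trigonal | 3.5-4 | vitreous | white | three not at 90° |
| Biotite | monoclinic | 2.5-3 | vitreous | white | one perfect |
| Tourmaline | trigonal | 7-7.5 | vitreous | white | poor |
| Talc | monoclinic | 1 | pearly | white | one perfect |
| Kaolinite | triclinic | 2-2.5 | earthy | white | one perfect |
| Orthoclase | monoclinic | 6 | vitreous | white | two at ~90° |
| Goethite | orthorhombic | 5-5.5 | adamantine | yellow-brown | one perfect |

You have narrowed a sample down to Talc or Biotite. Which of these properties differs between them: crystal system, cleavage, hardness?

hardness

Crystal system: both monoclinic — same for both.
Cleavage: both one perfect — same for both.
Hardness: Talc 1, Biotite 2.5-3 — these differ.
Hardness is the diagnostic property here.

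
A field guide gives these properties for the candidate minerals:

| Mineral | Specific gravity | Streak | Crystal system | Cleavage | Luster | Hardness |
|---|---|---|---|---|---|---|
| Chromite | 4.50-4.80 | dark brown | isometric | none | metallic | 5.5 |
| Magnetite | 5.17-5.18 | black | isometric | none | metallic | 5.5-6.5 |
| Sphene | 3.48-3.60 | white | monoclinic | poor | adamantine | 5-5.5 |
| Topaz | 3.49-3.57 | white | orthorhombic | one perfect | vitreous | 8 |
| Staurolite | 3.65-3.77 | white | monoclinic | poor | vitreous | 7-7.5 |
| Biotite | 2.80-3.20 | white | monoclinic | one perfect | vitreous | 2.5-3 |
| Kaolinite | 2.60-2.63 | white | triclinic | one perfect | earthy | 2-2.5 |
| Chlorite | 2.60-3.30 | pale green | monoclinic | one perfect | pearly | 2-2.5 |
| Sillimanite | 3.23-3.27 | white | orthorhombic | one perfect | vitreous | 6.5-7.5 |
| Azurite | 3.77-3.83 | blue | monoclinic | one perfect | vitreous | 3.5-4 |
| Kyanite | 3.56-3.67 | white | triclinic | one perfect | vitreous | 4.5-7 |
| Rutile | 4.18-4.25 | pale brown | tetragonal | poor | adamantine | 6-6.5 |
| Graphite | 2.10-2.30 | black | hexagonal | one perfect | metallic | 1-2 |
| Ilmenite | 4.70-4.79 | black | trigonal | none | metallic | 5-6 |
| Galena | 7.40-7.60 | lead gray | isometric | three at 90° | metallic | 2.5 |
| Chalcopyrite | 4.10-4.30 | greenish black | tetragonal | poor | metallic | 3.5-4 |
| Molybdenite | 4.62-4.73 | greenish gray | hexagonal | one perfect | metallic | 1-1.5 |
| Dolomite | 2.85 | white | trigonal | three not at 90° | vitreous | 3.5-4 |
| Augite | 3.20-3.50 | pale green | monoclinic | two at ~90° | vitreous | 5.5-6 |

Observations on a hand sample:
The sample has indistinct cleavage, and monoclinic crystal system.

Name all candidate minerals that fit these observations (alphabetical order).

Sphene, Staurolite

Indistinct cleavage — Sphene, Staurolite, Rutile, Chalcopyrite remain.
Monoclinic crystal system eliminates Rutile, Chalcopyrite.
Consistent with every observation: Sphene, Staurolite.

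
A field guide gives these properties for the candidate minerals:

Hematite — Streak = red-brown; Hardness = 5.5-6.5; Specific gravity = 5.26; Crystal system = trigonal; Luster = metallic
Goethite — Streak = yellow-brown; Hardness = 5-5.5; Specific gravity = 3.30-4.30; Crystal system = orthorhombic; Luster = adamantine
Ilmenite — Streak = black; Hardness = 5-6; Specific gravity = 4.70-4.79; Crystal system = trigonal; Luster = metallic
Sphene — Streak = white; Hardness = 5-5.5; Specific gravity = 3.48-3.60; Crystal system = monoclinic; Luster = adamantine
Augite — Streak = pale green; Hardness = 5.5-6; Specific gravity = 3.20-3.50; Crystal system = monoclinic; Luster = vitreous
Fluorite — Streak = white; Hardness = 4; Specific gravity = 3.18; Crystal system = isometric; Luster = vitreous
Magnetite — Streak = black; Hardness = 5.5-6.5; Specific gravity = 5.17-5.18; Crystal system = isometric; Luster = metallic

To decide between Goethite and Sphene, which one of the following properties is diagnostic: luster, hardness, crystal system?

Luster: both adamantine — no difference.
Hardness: both 5-5.5 — no difference.
Crystal system: Goethite orthorhombic, Sphene monoclinic — different.
Crystal system is the diagnostic property here.

crystal system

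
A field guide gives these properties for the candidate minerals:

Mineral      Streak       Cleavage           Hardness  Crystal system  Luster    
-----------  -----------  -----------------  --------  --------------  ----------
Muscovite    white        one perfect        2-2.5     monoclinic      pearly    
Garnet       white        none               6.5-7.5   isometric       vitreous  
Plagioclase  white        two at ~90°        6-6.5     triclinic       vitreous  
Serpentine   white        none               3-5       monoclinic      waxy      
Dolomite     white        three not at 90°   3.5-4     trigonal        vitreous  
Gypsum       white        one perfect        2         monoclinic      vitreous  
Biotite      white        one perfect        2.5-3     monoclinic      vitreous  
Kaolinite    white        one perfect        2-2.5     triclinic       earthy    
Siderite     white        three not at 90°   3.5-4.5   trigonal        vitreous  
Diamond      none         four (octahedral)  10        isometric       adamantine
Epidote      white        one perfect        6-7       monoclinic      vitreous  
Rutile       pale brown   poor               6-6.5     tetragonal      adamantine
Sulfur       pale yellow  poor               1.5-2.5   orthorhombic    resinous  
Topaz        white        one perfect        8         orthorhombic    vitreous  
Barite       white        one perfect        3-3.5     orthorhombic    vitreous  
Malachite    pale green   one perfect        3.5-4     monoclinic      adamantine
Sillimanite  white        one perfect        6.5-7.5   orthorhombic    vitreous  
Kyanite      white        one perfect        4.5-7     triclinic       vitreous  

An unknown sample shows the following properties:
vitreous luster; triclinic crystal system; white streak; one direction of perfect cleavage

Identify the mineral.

Kyanite

Vitreous luster: leaves Garnet, Plagioclase, Dolomite, Gypsum, Biotite, Siderite, Epidote, Topaz, Barite, Sillimanite, Kyanite.
Triclinic crystal system: only Plagioclase, Kyanite remain.
White streak: no further eliminations.
One direction of perfect cleavage excludes Plagioclase.
Kyanite is the sole remaining match.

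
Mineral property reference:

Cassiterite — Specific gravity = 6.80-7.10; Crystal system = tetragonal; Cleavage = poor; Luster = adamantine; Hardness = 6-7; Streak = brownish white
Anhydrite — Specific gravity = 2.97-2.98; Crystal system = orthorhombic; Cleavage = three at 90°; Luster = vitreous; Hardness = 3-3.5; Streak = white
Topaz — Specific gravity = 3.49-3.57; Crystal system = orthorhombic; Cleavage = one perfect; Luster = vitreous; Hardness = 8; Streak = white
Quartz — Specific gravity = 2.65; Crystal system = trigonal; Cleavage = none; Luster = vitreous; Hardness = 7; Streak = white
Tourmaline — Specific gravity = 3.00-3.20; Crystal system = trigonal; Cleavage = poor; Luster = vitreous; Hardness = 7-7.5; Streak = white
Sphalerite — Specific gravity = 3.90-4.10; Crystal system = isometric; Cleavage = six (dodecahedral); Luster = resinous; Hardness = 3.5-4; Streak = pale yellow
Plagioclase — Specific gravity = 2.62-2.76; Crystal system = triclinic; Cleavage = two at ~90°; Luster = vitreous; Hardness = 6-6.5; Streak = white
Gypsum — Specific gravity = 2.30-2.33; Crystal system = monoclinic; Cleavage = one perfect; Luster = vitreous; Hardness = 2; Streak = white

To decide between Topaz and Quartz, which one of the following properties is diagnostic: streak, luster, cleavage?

cleavage

Streak: both white — same for both.
Luster: both vitreous — same for both.
Cleavage: Topaz one perfect, Quartz none — different.
Cleavage is the diagnostic property here.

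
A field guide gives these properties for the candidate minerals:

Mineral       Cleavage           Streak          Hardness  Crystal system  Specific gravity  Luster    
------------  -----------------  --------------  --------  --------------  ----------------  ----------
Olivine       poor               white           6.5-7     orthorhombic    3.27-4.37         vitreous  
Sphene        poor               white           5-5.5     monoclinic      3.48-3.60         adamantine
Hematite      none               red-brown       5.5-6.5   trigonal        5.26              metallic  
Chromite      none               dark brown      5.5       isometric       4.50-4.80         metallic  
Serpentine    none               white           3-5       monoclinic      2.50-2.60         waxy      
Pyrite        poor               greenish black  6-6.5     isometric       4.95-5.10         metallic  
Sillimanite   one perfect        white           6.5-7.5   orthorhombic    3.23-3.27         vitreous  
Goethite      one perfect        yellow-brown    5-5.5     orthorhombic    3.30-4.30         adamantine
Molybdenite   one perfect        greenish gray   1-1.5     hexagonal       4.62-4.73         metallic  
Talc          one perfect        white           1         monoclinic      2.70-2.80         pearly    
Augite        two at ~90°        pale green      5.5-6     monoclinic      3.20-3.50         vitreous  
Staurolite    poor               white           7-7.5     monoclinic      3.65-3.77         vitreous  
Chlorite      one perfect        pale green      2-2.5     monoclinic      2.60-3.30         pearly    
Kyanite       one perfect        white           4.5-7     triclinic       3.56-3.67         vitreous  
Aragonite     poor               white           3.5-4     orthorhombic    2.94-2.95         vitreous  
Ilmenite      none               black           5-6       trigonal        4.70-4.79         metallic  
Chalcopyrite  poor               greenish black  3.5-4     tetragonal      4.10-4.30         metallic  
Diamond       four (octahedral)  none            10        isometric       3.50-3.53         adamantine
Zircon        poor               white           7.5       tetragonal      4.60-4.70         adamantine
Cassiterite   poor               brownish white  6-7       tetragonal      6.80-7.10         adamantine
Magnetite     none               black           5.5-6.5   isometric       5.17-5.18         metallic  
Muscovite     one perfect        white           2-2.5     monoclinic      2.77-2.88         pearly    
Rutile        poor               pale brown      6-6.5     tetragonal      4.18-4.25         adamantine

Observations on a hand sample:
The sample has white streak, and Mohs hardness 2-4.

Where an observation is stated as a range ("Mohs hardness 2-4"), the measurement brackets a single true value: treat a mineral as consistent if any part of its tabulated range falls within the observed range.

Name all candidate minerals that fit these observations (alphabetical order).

Aragonite, Muscovite, Serpentine

White streak — Olivine, Sphene, Serpentine, Sillimanite, Talc, Staurolite, Kyanite, Aragonite, Zircon, Muscovite remain.
Mohs hardness 2-4 — leaves Serpentine, Aragonite, Muscovite.
Consistent with every observation: Aragonite, Muscovite, Serpentine.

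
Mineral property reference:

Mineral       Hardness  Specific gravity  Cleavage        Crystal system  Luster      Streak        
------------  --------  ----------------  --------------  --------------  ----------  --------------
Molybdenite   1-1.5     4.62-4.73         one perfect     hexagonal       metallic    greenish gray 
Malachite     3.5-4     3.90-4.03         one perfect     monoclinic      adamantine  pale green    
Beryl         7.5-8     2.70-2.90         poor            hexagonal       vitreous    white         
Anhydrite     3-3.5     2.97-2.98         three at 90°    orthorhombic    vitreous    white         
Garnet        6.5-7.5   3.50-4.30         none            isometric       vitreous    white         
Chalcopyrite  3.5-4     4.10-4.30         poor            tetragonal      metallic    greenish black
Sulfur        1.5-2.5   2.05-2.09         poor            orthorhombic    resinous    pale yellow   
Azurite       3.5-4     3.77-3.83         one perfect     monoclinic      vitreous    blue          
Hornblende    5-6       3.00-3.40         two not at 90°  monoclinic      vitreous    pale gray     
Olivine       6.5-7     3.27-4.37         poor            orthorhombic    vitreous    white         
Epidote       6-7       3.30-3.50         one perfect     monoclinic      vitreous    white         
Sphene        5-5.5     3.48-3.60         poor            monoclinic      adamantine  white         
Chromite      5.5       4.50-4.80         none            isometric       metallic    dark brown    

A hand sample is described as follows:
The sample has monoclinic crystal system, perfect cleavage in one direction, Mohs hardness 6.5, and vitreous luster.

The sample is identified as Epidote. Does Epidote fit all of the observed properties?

Yes

Monoclinic crystal system — agrees with Epidote (monoclinic system).
Perfect cleavage in one direction — agrees with Epidote (cleavage one perfect).
Mohs hardness 6.5 — agrees with Epidote (hardness 6-7).
Vitreous luster — agrees with Epidote (vitreous luster).
All observations are consistent with the tabulated values for Epidote.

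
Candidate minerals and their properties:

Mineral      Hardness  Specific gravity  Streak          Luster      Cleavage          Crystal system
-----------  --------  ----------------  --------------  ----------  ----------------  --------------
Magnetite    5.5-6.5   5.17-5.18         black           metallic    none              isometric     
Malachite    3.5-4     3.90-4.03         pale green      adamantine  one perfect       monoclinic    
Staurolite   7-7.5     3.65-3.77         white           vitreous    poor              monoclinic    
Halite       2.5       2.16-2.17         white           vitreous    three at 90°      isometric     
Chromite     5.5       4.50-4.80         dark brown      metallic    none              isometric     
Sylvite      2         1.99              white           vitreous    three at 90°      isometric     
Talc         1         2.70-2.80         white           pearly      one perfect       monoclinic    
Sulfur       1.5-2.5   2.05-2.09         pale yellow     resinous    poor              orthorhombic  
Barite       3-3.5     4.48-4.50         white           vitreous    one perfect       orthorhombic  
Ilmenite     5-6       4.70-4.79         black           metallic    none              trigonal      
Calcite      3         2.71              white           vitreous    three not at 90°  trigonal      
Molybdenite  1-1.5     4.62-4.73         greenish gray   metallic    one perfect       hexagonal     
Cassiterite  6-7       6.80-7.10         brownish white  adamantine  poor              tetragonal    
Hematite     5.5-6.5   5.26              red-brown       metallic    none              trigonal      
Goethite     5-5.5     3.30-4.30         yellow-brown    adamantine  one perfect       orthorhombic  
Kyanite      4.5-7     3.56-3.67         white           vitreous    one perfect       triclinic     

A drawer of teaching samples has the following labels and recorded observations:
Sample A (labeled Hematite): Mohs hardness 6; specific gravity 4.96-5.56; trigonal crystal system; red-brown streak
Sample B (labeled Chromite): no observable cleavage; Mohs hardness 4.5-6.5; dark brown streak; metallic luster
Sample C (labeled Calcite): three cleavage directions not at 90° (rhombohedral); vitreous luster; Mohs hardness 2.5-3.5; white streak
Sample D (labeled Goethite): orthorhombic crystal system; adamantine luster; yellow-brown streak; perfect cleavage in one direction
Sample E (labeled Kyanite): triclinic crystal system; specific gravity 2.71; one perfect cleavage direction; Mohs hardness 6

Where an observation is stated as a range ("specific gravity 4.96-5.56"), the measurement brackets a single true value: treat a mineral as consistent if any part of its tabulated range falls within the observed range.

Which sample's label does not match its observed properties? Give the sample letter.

Sample A: nothing contradicts Hematite.
Sample B: nothing contradicts Chromite.
Sample C: nothing contradicts Calcite.
Sample D: nothing contradicts Goethite.
Sample E: Kyanite has SG 3.56-3.67, but the record shows specific gravity 2.71 — this label is wrong.
Sample E is the mislabeled one.

E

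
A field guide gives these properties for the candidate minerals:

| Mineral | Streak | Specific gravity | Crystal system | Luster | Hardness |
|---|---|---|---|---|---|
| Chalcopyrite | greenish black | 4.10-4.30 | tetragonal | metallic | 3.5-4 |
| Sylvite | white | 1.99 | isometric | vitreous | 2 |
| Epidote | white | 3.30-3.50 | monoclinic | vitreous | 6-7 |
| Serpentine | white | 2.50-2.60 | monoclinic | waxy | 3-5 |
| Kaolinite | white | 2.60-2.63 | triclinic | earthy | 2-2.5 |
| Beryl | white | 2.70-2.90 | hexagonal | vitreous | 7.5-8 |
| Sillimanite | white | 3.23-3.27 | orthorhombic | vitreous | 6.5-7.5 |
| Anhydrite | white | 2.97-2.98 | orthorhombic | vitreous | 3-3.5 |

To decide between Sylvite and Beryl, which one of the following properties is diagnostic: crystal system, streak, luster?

Crystal system: Sylvite isometric, Beryl hexagonal — these differ.
Streak: both white — no difference.
Luster: both vitreous — no difference.
Crystal system is the diagnostic property here.

crystal system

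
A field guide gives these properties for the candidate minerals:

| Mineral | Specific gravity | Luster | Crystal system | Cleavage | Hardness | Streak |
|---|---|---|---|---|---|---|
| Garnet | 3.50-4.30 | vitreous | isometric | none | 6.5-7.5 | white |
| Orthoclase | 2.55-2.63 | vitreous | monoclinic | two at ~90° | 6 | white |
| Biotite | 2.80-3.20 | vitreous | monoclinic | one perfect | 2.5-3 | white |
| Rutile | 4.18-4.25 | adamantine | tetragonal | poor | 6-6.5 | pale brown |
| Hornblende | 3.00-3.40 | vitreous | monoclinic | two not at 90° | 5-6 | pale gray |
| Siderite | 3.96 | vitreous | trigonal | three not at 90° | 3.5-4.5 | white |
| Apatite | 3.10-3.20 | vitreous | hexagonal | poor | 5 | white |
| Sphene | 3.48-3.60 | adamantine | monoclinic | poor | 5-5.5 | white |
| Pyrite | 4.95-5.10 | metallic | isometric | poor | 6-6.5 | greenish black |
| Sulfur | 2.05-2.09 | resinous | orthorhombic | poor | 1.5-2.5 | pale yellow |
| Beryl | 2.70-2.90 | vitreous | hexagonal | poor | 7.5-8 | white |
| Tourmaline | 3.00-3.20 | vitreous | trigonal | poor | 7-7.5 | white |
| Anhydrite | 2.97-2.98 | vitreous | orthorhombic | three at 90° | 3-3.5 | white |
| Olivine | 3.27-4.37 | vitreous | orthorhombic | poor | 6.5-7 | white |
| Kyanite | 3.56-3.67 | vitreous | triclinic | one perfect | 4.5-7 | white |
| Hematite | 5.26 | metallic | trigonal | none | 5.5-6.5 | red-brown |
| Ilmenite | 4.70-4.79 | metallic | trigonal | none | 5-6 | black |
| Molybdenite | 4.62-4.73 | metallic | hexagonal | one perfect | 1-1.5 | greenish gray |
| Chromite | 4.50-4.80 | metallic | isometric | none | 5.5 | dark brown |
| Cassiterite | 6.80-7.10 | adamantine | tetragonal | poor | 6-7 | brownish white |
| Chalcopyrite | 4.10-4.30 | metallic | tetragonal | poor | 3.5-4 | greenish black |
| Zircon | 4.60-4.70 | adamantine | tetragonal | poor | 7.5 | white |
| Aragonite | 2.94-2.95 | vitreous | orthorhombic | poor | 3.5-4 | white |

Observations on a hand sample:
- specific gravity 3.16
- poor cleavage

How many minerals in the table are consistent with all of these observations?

2

Specific gravity 3.16: narrows the field to Biotite, Hornblende, Apatite, Tourmaline.
Poor cleavage rules out Biotite, Hornblende.
The minerals that satisfy all observations are Apatite, Tourmaline.
That is 2 minerals.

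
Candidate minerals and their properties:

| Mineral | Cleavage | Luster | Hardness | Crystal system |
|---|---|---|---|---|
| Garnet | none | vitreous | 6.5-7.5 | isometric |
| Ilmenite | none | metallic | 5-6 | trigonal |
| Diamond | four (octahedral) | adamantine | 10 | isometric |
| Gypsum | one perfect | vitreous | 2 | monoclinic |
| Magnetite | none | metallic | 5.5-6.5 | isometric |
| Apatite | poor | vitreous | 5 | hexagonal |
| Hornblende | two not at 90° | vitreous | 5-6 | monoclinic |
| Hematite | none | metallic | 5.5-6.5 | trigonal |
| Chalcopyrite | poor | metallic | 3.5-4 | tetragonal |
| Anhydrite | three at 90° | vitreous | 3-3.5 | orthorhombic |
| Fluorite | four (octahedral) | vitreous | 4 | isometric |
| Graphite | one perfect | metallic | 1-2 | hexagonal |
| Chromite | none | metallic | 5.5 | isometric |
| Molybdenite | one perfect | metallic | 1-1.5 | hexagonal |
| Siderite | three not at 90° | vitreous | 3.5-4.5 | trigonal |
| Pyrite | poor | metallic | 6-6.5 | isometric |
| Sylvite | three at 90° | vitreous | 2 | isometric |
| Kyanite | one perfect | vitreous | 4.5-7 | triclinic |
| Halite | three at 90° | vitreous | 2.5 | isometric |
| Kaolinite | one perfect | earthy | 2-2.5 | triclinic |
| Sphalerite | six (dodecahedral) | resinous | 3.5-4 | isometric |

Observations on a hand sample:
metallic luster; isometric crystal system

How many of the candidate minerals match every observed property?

3

Metallic luster — narrows the field to Ilmenite, Magnetite, Hematite, Chalcopyrite, Graphite, Chromite, Molybdenite, Pyrite.
Isometric crystal system — Magnetite, Chromite, Pyrite remain.
Consistent with every observation: Chromite, Magnetite, Pyrite.
That is 3 minerals.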